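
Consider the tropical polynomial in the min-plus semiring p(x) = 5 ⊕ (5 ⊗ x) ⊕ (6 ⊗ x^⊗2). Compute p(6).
p(6) = 5

A tropical monomial a ⊗ x^⊗i evaluates to a + i · x. Evaluating each term at x = 6:
  Term 0 contributes 5 + 0 · 6 = 5
  Term 1 contributes 5 + 1 · 6 = 11
  Term 2 contributes 6 + 2 · 6 = 18
p(6) = ⊕ of these = min[5, 11, 18] = 5.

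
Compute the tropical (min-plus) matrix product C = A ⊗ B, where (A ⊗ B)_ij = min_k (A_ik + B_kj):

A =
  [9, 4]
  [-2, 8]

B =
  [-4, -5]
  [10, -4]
A ⊗ B =
  [5, 0]
  [-6, -7]

Apply the min-plus product entry-by-entry:
  C[0][0] = min over k of (A[0][0] + B[0][0] = 9 + -4 = 5, A[0][1] + B[1][0] = 4 + 10 = 14) = 5 (attained at k = 0)
  C[0][1] = min over k of (A[0][0] + B[0][1] = 9 + -5 = 4, A[0][1] + B[1][1] = 4 + -4 = 0) = 0 (attained at k = 1)
  C[1][0] = min over k of (A[1][0] + B[0][0] = -2 + -4 = -6, A[1][1] + B[1][0] = 8 + 10 = 18) = -6 (attained at k = 0)
  C[1][1] = min over k of (A[1][0] + B[0][1] = -2 + -5 = -7, A[1][1] + B[1][1] = 8 + -4 = 4) = -7 (attained at k = 0)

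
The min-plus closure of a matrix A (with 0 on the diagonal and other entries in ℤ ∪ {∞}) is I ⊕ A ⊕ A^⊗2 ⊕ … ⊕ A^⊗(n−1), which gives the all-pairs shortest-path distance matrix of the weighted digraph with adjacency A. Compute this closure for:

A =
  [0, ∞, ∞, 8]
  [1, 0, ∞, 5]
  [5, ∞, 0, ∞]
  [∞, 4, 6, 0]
Closure =
  [0, 12, 14, 8]
  [1, 0, 11, 5]
  [5, 17, 0, 13]
  [5, 4, 6, 0]

This is the Floyd-Warshall all-pairs shortest-path computation. For each intermediate vertex k = 0, 1, …, 3, update dist[i][j] ← min(dist[i][j], dist[i][k] + dist[k][j]). The final matrix gives, for each (i, j), the minimum total weight of any directed path from i to j (possibly empty when i = j).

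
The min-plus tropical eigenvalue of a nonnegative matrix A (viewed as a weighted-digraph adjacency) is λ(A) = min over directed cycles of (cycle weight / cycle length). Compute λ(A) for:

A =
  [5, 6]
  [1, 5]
λ(A) = 7/2

Enumerate directed cycles and compute their means (weight / length). Sample:
  cycle 0 → 0: weight = 5, length = 1, mean = 5/1 ≈ 5.000
  cycle 1 → 1: weight = 5, length = 1, mean = 5/1 ≈ 5.000
  cycle 0 → 1 → 0: weight = 7, length = 2, mean = 7/2 ≈ 3.500
  cycle 1 → 0 → 1: weight = 7, length = 2, mean = 7/2 ≈ 3.500
Minimum mean = 3.500, attained e.g. along the cycle 0 → 1 → 0 with weight 7 and length 2. So λ(A) = 7/2 = 7/2.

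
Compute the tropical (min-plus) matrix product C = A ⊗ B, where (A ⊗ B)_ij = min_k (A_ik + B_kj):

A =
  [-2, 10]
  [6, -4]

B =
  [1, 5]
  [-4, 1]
A ⊗ B =
  [-1, 3]
  [-8, -3]

Apply the min-plus product entry-by-entry:
  C[0][0] = min over k of (A[0][0] + B[0][0] = -2 + 1 = -1, A[0][1] + B[1][0] = 10 + -4 = 6) = -1 (attained at k = 0)
  C[0][1] = min over k of (A[0][0] + B[0][1] = -2 + 5 = 3, A[0][1] + B[1][1] = 10 + 1 = 11) = 3 (attained at k = 0)
  C[1][0] = min over k of (A[1][0] + B[0][0] = 6 + 1 = 7, A[1][1] + B[1][0] = -4 + -4 = -8) = -8 (attained at k = 1)
  C[1][1] = min over k of (A[1][0] + B[0][1] = 6 + 5 = 11, A[1][1] + B[1][1] = -4 + 1 = -3) = -3 (attained at k = 1)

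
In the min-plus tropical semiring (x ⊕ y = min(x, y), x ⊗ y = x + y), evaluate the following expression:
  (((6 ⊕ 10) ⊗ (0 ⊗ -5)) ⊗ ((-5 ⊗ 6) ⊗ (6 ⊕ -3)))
(((6 ⊕ 10) ⊗ (0 ⊗ -5)) ⊗ ((-5 ⊗ 6) ⊗ (6 ⊕ -3))) = -1

Expand innermost to outermost. Recall ⊕ takes the minimum of its arguments and ⊗ takes their sum. Working out the expression (((6 ⊕ 10) ⊗ (0 ⊗ -5)) ⊗ ((-5 ⊗ 6) ⊗ (6 ⊕ -3))) gives -1.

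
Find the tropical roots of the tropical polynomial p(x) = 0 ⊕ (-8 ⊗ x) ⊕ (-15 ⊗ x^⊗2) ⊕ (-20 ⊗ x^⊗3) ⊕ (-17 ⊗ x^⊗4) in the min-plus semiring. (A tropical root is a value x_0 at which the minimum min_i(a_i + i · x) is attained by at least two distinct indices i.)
Roots: {-3, 5, 7, 8}

Each tropical root is a break point of the lower envelope of the lines y = a_i + i · x (there are 5 lines, with slopes 0, 1, ..., 4). Only the lines that attain the minimum somewhere contribute to roots; other lines are dominated. Here the surviving (envelope) indices are i = 4, i = 3, i = 2, i = 1, i = 0.
Intersections between consecutive envelope lines give the roots: for adjacent envelope indices i < j the intersection is x = (a_i − a_j) / (j − i). Reading off the sorted break points: {-3, 5, 7, 8}.
Verification: at each break x_0, at least two indices attain the minimum of min_i(a_i + i · x_0).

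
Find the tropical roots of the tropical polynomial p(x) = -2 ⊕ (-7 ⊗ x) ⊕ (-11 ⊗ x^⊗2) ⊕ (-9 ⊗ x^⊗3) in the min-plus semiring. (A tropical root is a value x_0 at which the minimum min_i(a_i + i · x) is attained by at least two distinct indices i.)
Roots: {-2, 4, 5}

Each tropical root is a break point of the lower envelope of the lines y = a_i + i · x (there are 4 lines, with slopes 0, 1, ..., 3). Only the lines that attain the minimum somewhere contribute to roots; other lines are dominated. Here the surviving (envelope) indices are i = 3, i = 2, i = 1, i = 0.
Intersections between consecutive envelope lines give the roots: for adjacent envelope indices i < j the intersection is x = (a_i − a_j) / (j − i). Reading off the sorted break points: {-2, 4, 5}.
Verification: at each break x_0, at least two indices attain the minimum of min_i(a_i + i · x_0).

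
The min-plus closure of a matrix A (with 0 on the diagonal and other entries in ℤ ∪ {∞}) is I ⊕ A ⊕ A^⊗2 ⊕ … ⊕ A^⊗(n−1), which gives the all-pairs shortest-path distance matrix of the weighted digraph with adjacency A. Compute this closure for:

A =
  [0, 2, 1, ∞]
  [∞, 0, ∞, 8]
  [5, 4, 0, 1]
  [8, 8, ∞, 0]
Closure =
  [0, 2, 1, 2]
  [16, 0, 17, 8]
  [5, 4, 0, 1]
  [8, 8, 9, 0]

This is the Floyd-Warshall all-pairs shortest-path computation. For each intermediate vertex k = 0, 1, …, 3, update dist[i][j] ← min(dist[i][j], dist[i][k] + dist[k][j]). The final matrix gives, for each (i, j), the minimum total weight of any directed path from i to j (possibly empty when i = j).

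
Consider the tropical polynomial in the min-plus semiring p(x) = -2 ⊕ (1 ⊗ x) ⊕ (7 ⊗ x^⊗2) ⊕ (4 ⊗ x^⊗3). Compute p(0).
p(0) = -2

A tropical monomial a ⊗ x^⊗i evaluates to a + i · x. Evaluating each term at x = 0:
  Term 0 contributes -2 + 0 · 0 = -2
  Term 1 contributes 1 + 1 · 0 = 1
  Term 2 contributes 7 + 2 · 0 = 7
  Term 3 contributes 4 + 3 · 0 = 4
p(0) = ⊕ of these = min[-2, 1, 7, 4] = -2.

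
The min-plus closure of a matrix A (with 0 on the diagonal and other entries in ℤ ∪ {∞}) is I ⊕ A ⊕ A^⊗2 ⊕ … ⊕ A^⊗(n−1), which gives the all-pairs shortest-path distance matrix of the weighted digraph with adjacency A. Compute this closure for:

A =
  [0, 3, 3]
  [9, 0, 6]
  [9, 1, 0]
Closure =
  [0, 3, 3]
  [9, 0, 6]
  [9, 1, 0]

This is the Floyd-Warshall all-pairs shortest-path computation. For each intermediate vertex k = 0, 1, …, 2, update dist[i][j] ← min(dist[i][j], dist[i][k] + dist[k][j]). The final matrix gives, for each (i, j), the minimum total weight of any directed path from i to j (possibly empty when i = j).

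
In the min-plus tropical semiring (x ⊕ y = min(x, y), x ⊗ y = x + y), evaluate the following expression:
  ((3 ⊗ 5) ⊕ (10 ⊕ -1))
((3 ⊗ 5) ⊕ (10 ⊕ -1)) = -1

Expand innermost to outermost. Recall ⊕ takes the minimum of its arguments and ⊗ takes their sum. Working out the expression ((3 ⊗ 5) ⊕ (10 ⊕ -1)) gives -1.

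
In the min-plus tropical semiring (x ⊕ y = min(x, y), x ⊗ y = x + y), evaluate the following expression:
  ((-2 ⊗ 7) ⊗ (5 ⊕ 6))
((-2 ⊗ 7) ⊗ (5 ⊕ 6)) = 10

Expand innermost to outermost. Recall ⊕ takes the minimum of its arguments and ⊗ takes their sum. Working out the expression ((-2 ⊗ 7) ⊗ (5 ⊕ 6)) gives 10.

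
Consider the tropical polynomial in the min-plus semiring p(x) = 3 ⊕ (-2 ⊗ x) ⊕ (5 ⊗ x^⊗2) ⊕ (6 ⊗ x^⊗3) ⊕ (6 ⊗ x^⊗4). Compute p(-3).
p(-3) = -6

A tropical monomial a ⊗ x^⊗i evaluates to a + i · x. Evaluating each term at x = -3:
  Term 0 contributes 3 + 0 · -3 = 3
  Term 1 contributes -2 + 1 · -3 = -5
  Term 2 contributes 5 + 2 · -3 = -1
  Term 3 contributes 6 + 3 · -3 = -3
  Term 4 contributes 6 + 4 · -3 = -6
p(-3) = ⊕ of these = min[3, -5, -1, -3, -6] = -6.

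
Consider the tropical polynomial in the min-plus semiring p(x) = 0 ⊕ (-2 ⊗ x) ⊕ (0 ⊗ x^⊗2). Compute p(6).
p(6) = 0

A tropical monomial a ⊗ x^⊗i evaluates to a + i · x. Evaluating each term at x = 6:
  Term 0 contributes 0 + 0 · 6 = 0
  Term 1 contributes -2 + 1 · 6 = 4
  Term 2 contributes 0 + 2 · 6 = 12
p(6) = ⊕ of these = min[0, 4, 12] = 0.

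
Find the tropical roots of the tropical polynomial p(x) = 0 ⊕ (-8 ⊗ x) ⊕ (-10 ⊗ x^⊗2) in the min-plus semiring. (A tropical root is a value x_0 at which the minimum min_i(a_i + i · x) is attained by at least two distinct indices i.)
Roots: {2, 8}

Each tropical root is a break point of the lower envelope of the lines y = a_i + i · x (there are 3 lines, with slopes 0, 1, ..., 2). Only the lines that attain the minimum somewhere contribute to roots; other lines are dominated. Here the surviving (envelope) indices are i = 2, i = 1, i = 0.
Intersections between consecutive envelope lines give the roots: for adjacent envelope indices i < j the intersection is x = (a_i − a_j) / (j − i). Reading off the sorted break points: {2, 8}.
Verification: at each break x_0, at least two indices attain the minimum of min_i(a_i + i · x_0).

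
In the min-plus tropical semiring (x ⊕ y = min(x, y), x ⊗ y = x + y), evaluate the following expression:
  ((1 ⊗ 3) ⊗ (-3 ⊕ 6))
((1 ⊗ 3) ⊗ (-3 ⊕ 6)) = 1

Expand innermost to outermost. Recall ⊕ takes the minimum of its arguments and ⊗ takes their sum. Working out the expression ((1 ⊗ 3) ⊗ (-3 ⊕ 6)) gives 1.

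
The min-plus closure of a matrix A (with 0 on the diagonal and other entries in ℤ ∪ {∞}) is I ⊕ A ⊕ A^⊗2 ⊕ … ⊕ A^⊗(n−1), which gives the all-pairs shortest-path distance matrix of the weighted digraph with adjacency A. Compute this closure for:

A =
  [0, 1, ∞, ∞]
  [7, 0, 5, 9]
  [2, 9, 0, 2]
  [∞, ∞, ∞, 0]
Closure =
  [0, 1, 6, 8]
  [7, 0, 5, 7]
  [2, 3, 0, 2]
  [∞, ∞, ∞, 0]

This is the Floyd-Warshall all-pairs shortest-path computation. For each intermediate vertex k = 0, 1, …, 3, update dist[i][j] ← min(dist[i][j], dist[i][k] + dist[k][j]). The final matrix gives, for each (i, j), the minimum total weight of any directed path from i to j (possibly empty when i = j).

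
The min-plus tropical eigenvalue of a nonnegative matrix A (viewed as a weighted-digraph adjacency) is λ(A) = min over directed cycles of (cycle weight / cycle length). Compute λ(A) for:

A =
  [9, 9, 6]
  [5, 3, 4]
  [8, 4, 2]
λ(A) = 2

Enumerate directed cycles and compute their means (weight / length). Sample:
  cycle 0 → 0: weight = 9, length = 1, mean = 9/1 ≈ 9.000
  cycle 1 → 1: weight = 3, length = 1, mean = 3/1 ≈ 3.000
  cycle 2 → 2: weight = 2, length = 1, mean = 2/1 ≈ 2.000
  cycle 0 → 1 → 0: weight = 14, length = 2, mean = 14/2 ≈ 7.000
  cycle 0 → 2 → 0: weight = 14, length = 2, mean = 14/2 ≈ 7.000
  cycle 1 → 0 → 1: weight = 14, length = 2, mean = 14/2 ≈ 7.000
Minimum mean = 2.000, attained e.g. along the cycle 2 → 2 with weight 2 and length 1. So λ(A) = 2/1 = 2.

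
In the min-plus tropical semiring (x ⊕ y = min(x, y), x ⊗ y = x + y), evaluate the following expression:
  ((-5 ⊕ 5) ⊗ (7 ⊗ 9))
((-5 ⊕ 5) ⊗ (7 ⊗ 9)) = 11

Expand innermost to outermost. Recall ⊕ takes the minimum of its arguments and ⊗ takes their sum. Working out the expression ((-5 ⊕ 5) ⊗ (7 ⊗ 9)) gives 11.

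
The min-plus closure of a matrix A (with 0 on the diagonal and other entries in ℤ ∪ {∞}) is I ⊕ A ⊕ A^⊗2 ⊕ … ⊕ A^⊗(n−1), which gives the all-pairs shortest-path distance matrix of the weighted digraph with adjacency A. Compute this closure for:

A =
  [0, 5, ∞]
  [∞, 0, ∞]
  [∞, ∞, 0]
Closure =
  [0, 5, ∞]
  [∞, 0, ∞]
  [∞, ∞, 0]

This is the Floyd-Warshall all-pairs shortest-path computation. For each intermediate vertex k = 0, 1, …, 2, update dist[i][j] ← min(dist[i][j], dist[i][k] + dist[k][j]). The final matrix gives, for each (i, j), the minimum total weight of any directed path from i to j (possibly empty when i = j).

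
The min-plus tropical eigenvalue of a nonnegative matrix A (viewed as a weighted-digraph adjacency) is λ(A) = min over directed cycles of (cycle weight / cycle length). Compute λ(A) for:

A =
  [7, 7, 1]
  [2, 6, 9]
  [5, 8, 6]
λ(A) = 3

Enumerate directed cycles and compute their means (weight / length). Sample:
  cycle 0 → 0: weight = 7, length = 1, mean = 7/1 ≈ 7.000
  cycle 1 → 1: weight = 6, length = 1, mean = 6/1 ≈ 6.000
  cycle 2 → 2: weight = 6, length = 1, mean = 6/1 ≈ 6.000
  cycle 0 → 1 → 0: weight = 9, length = 2, mean = 9/2 ≈ 4.500
  cycle 0 → 2 → 0: weight = 6, length = 2, mean = 6/2 ≈ 3.000
  cycle 1 → 0 → 1: weight = 9, length = 2, mean = 9/2 ≈ 4.500
Minimum mean = 3.000, attained e.g. along the cycle 0 → 2 → 0 with weight 6 and length 2. So λ(A) = 6/2 = 3.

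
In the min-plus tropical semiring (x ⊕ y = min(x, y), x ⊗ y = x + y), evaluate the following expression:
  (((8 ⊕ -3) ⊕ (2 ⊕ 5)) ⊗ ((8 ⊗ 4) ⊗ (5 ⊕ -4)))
(((8 ⊕ -3) ⊕ (2 ⊕ 5)) ⊗ ((8 ⊗ 4) ⊗ (5 ⊕ -4))) = 5

Expand innermost to outermost. Recall ⊕ takes the minimum of its arguments and ⊗ takes their sum. Working out the expression (((8 ⊕ -3) ⊕ (2 ⊕ 5)) ⊗ ((8 ⊗ 4) ⊗ (5 ⊕ -4))) gives 5.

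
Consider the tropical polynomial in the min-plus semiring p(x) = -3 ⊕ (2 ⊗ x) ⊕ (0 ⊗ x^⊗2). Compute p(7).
p(7) = -3

A tropical monomial a ⊗ x^⊗i evaluates to a + i · x. Evaluating each term at x = 7:
  Term 0 contributes -3 + 0 · 7 = -3
  Term 1 contributes 2 + 1 · 7 = 9
  Term 2 contributes 0 + 2 · 7 = 14
p(7) = ⊕ of these = min[-3, 9, 14] = -3.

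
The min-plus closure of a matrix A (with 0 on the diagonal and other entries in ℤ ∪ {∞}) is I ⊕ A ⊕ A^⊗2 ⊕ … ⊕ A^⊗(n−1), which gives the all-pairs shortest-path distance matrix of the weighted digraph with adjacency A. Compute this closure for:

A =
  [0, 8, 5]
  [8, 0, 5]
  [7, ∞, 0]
Closure =
  [0, 8, 5]
  [8, 0, 5]
  [7, 15, 0]

This is the Floyd-Warshall all-pairs shortest-path computation. For each intermediate vertex k = 0, 1, …, 2, update dist[i][j] ← min(dist[i][j], dist[i][k] + dist[k][j]). The final matrix gives, for each (i, j), the minimum total weight of any directed path from i to j (possibly empty when i = j).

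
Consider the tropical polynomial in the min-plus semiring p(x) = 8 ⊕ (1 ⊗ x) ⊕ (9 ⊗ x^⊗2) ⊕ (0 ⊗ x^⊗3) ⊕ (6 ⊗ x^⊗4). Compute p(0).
p(0) = 0

A tropical monomial a ⊗ x^⊗i evaluates to a + i · x. Evaluating each term at x = 0:
  Term 0 contributes 8 + 0 · 0 = 8
  Term 1 contributes 1 + 1 · 0 = 1
  Term 2 contributes 9 + 2 · 0 = 9
  Term 3 contributes 0 + 3 · 0 = 0
  Term 4 contributes 6 + 4 · 0 = 6
p(0) = ⊕ of these = min[8, 1, 9, 0, 6] = 0.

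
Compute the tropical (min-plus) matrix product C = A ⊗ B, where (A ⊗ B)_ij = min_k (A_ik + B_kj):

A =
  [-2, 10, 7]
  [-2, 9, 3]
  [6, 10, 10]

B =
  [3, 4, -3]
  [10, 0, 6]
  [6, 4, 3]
A ⊗ B =
  [1, 2, -5]
  [1, 2, -5]
  [9, 10, 3]

Apply the min-plus product entry-by-entry:
  C[0][0] = min over k of (A[0][0] + B[0][0] = -2 + 3 = 1, A[0][1] + B[1][0] = 10 + 10 = 20, A[0][2] + B[2][0] = 7 + 6 = 13) = 1 (attained at k = 0)
  C[0][1] = min over k of (A[0][0] + B[0][1] = -2 + 4 = 2, A[0][1] + B[1][1] = 10 + 0 = 10, A[0][2] + B[2][1] = 7 + 4 = 11) = 2 (attained at k = 0)
  C[0][2] = min over k of (A[0][0] + B[0][2] = -2 + -3 = -5, A[0][1] + B[1][2] = 10 + 6 = 16, A[0][2] + B[2][2] = 7 + 3 = 10) = -5 (attained at k = 0)
  C[1][0] = min over k of (A[1][0] + B[0][0] = -2 + 3 = 1, A[1][1] + B[1][0] = 9 + 10 = 19, A[1][2] + B[2][0] = 3 + 6 = 9) = 1 (attained at k = 0)
  C[1][1] = min over k of (A[1][0] + B[0][1] = -2 + 4 = 2, A[1][1] + B[1][1] = 9 + 0 = 9, A[1][2] + B[2][1] = 3 + 4 = 7) = 2 (attained at k = 0)
  C[1][2] = min over k of (A[1][0] + B[0][2] = -2 + -3 = -5, A[1][1] + B[1][2] = 9 + 6 = 15, A[1][2] + B[2][2] = 3 + 3 = 6) = -5 (attained at k = 0)
  C[2][0] = min over k of (A[2][0] + B[0][0] = 6 + 3 = 9, A[2][1] + B[1][0] = 10 + 10 = 20, A[2][2] + B[2][0] = 10 + 6 = 16) = 9 (attained at k = 0)
  C[2][1] = min over k of (A[2][0] + B[0][1] = 6 + 4 = 10, A[2][1] + B[1][1] = 10 + 0 = 10, A[2][2] + B[2][1] = 10 + 4 = 14) = 10 (attained at k = 0)
  C[2][2] = min over k of (A[2][0] + B[0][2] = 6 + -3 = 3, A[2][1] + B[1][2] = 10 + 6 = 16, A[2][2] + B[2][2] = 10 + 3 = 13) = 3 (attained at k = 0)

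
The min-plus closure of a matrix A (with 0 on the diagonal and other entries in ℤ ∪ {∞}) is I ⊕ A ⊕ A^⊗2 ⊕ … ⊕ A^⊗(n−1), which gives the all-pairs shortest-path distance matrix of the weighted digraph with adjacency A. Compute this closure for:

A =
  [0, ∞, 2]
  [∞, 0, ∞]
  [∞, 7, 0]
Closure =
  [0, 9, 2]
  [∞, 0, ∞]
  [∞, 7, 0]

This is the Floyd-Warshall all-pairs shortest-path computation. For each intermediate vertex k = 0, 1, …, 2, update dist[i][j] ← min(dist[i][j], dist[i][k] + dist[k][j]). The final matrix gives, for each (i, j), the minimum total weight of any directed path from i to j (possibly empty when i = j).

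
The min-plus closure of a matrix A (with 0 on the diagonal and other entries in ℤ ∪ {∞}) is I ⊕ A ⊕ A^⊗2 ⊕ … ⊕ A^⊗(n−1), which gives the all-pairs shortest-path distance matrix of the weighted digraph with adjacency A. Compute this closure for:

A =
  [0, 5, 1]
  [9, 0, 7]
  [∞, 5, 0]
Closure =
  [0, 5, 1]
  [9, 0, 7]
  [14, 5, 0]

This is the Floyd-Warshall all-pairs shortest-path computation. For each intermediate vertex k = 0, 1, …, 2, update dist[i][j] ← min(dist[i][j], dist[i][k] + dist[k][j]). The final matrix gives, for each (i, j), the minimum total weight of any directed path from i to j (possibly empty when i = j).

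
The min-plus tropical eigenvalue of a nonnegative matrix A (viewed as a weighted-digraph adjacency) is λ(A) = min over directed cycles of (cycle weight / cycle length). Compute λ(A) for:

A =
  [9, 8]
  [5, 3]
λ(A) = 3

Enumerate directed cycles and compute their means (weight / length). Sample:
  cycle 0 → 0: weight = 9, length = 1, mean = 9/1 ≈ 9.000
  cycle 1 → 1: weight = 3, length = 1, mean = 3/1 ≈ 3.000
  cycle 0 → 1 → 0: weight = 13, length = 2, mean = 13/2 ≈ 6.500
  cycle 1 → 0 → 1: weight = 13, length = 2, mean = 13/2 ≈ 6.500
Minimum mean = 3.000, attained e.g. along the cycle 1 → 1 with weight 3 and length 1. So λ(A) = 3/1 = 3.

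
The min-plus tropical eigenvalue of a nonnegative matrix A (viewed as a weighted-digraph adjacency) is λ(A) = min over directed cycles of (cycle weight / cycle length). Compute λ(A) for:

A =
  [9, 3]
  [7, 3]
λ(A) = 3

Enumerate directed cycles and compute their means (weight / length). Sample:
  cycle 0 → 0: weight = 9, length = 1, mean = 9/1 ≈ 9.000
  cycle 1 → 1: weight = 3, length = 1, mean = 3/1 ≈ 3.000
  cycle 0 → 1 → 0: weight = 10, length = 2, mean = 10/2 ≈ 5.000
  cycle 1 → 0 → 1: weight = 10, length = 2, mean = 10/2 ≈ 5.000
Minimum mean = 3.000, attained e.g. along the cycle 1 → 1 with weight 3 and length 1. So λ(A) = 3/1 = 3.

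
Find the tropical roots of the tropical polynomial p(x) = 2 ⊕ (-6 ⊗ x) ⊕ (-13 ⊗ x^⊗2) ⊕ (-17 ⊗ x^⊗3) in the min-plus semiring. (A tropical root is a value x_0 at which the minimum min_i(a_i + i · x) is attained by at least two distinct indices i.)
Roots: {4, 7, 8}

Each tropical root is a break point of the lower envelope of the lines y = a_i + i · x (there are 4 lines, with slopes 0, 1, ..., 3). Only the lines that attain the minimum somewhere contribute to roots; other lines are dominated. Here the surviving (envelope) indices are i = 3, i = 2, i = 1, i = 0.
Intersections between consecutive envelope lines give the roots: for adjacent envelope indices i < j the intersection is x = (a_i − a_j) / (j − i). Reading off the sorted break points: {4, 7, 8}.
Verification: at each break x_0, at least two indices attain the minimum of min_i(a_i + i · x_0).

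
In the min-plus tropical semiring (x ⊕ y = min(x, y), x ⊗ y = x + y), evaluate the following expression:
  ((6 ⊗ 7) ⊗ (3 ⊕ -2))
((6 ⊗ 7) ⊗ (3 ⊕ -2)) = 11

Expand innermost to outermost. Recall ⊕ takes the minimum of its arguments and ⊗ takes their sum. Working out the expression ((6 ⊗ 7) ⊗ (3 ⊕ -2)) gives 11.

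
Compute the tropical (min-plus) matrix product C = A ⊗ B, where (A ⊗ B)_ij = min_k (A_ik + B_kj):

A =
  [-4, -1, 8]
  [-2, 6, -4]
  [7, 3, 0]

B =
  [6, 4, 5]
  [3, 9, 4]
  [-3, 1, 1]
A ⊗ B =
  [2, 0, 1]
  [-7, -3, -3]
  [-3, 1, 1]

Apply the min-plus product entry-by-entry:
  C[0][0] = min over k of (A[0][0] + B[0][0] = -4 + 6 = 2, A[0][1] + B[1][0] = -1 + 3 = 2, A[0][2] + B[2][0] = 8 + -3 = 5) = 2 (attained at k = 0)
  C[0][1] = min over k of (A[0][0] + B[0][1] = -4 + 4 = 0, A[0][1] + B[1][1] = -1 + 9 = 8, A[0][2] + B[2][1] = 8 + 1 = 9) = 0 (attained at k = 0)
  C[0][2] = min over k of (A[0][0] + B[0][2] = -4 + 5 = 1, A[0][1] + B[1][2] = -1 + 4 = 3, A[0][2] + B[2][2] = 8 + 1 = 9) = 1 (attained at k = 0)
  C[1][0] = min over k of (A[1][0] + B[0][0] = -2 + 6 = 4, A[1][1] + B[1][0] = 6 + 3 = 9, A[1][2] + B[2][0] = -4 + -3 = -7) = -7 (attained at k = 2)
  C[1][1] = min over k of (A[1][0] + B[0][1] = -2 + 4 = 2, A[1][1] + B[1][1] = 6 + 9 = 15, A[1][2] + B[2][1] = -4 + 1 = -3) = -3 (attained at k = 2)
  C[1][2] = min over k of (A[1][0] + B[0][2] = -2 + 5 = 3, A[1][1] + B[1][2] = 6 + 4 = 10, A[1][2] + B[2][2] = -4 + 1 = -3) = -3 (attained at k = 2)
  C[2][0] = min over k of (A[2][0] + B[0][0] = 7 + 6 = 13, A[2][1] + B[1][0] = 3 + 3 = 6, A[2][2] + B[2][0] = 0 + -3 = -3) = -3 (attained at k = 2)
  C[2][1] = min over k of (A[2][0] + B[0][1] = 7 + 4 = 11, A[2][1] + B[1][1] = 3 + 9 = 12, A[2][2] + B[2][1] = 0 + 1 = 1) = 1 (attained at k = 2)
  C[2][2] = min over k of (A[2][0] + B[0][2] = 7 + 5 = 12, A[2][1] + B[1][2] = 3 + 4 = 7, A[2][2] + B[2][2] = 0 + 1 = 1) = 1 (attained at k = 2)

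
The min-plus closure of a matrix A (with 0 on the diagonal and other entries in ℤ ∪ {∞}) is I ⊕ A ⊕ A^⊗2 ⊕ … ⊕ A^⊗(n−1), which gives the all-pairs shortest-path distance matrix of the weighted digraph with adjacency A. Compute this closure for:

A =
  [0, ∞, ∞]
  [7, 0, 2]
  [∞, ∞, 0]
Closure =
  [0, ∞, ∞]
  [7, 0, 2]
  [∞, ∞, 0]

This is the Floyd-Warshall all-pairs shortest-path computation. For each intermediate vertex k = 0, 1, …, 2, update dist[i][j] ← min(dist[i][j], dist[i][k] + dist[k][j]). The final matrix gives, for each (i, j), the minimum total weight of any directed path from i to j (possibly empty when i = j).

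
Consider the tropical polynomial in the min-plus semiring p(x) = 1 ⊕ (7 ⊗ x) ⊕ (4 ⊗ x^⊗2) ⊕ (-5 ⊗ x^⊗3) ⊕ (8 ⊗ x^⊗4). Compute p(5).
p(5) = 1

A tropical monomial a ⊗ x^⊗i evaluates to a + i · x. Evaluating each term at x = 5:
  Term 0 contributes 1 + 0 · 5 = 1
  Term 1 contributes 7 + 1 · 5 = 12
  Term 2 contributes 4 + 2 · 5 = 14
  Term 3 contributes -5 + 3 · 5 = 10
  Term 4 contributes 8 + 4 · 5 = 28
p(5) = ⊕ of these = min[1, 12, 14, 10, 28] = 1.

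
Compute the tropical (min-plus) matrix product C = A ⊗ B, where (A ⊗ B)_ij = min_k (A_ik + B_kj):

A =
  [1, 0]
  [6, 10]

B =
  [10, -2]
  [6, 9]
A ⊗ B =
  [6, -1]
  [16, 4]

Apply the min-plus product entry-by-entry:
  C[0][0] = min over k of (A[0][0] + B[0][0] = 1 + 10 = 11, A[0][1] + B[1][0] = 0 + 6 = 6) = 6 (attained at k = 1)
  C[0][1] = min over k of (A[0][0] + B[0][1] = 1 + -2 = -1, A[0][1] + B[1][1] = 0 + 9 = 9) = -1 (attained at k = 0)
  C[1][0] = min over k of (A[1][0] + B[0][0] = 6 + 10 = 16, A[1][1] + B[1][0] = 10 + 6 = 16) = 16 (attained at k = 0)
  C[1][1] = min over k of (A[1][0] + B[0][1] = 6 + -2 = 4, A[1][1] + B[1][1] = 10 + 9 = 19) = 4 (attained at k = 0)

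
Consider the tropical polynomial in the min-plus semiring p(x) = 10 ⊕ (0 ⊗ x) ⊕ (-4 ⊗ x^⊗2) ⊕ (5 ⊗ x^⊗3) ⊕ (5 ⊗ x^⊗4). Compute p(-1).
p(-1) = -6

A tropical monomial a ⊗ x^⊗i evaluates to a + i · x. Evaluating each term at x = -1:
  Term 0 contributes 10 + 0 · -1 = 10
  Term 1 contributes 0 + 1 · -1 = -1
  Term 2 contributes -4 + 2 · -1 = -6
  Term 3 contributes 5 + 3 · -1 = 2
  Term 4 contributes 5 + 4 · -1 = 1
p(-1) = ⊕ of these = min[10, -1, -6, 2, 1] = -6.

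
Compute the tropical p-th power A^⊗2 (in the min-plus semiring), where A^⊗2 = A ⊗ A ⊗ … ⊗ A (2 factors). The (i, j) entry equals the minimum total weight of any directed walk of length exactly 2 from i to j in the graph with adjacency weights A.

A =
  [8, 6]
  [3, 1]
A^⊗2 =
  [9, 7]
  [4, 2]

Each entry (A^⊗2)_ij equals the minimum over all length-2 walks i = v_0 → v_1 → … → v_2 = j of Σ_t A[v_t][v_{t+1}]. For example, for (i, j) = (0, 1) we minimise over 2 possible intermediate vertex sequences; the minimum is 7, attained along the walk 0 → 1 → 1.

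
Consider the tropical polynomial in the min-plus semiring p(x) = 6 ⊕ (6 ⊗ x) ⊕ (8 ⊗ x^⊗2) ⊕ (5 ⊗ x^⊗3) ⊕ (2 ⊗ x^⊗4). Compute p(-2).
p(-2) = -6

A tropical monomial a ⊗ x^⊗i evaluates to a + i · x. Evaluating each term at x = -2:
  Term 0 contributes 6 + 0 · -2 = 6
  Term 1 contributes 6 + 1 · -2 = 4
  Term 2 contributes 8 + 2 · -2 = 4
  Term 3 contributes 5 + 3 · -2 = -1
  Term 4 contributes 2 + 4 · -2 = -6
p(-2) = ⊕ of these = min[6, 4, 4, -1, -6] = -6.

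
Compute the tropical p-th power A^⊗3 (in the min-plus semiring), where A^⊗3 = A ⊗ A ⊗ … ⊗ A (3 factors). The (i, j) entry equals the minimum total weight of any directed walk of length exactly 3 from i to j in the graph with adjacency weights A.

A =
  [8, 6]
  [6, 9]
A^⊗3 =
  [20, 18]
  [18, 20]

Each entry (A^⊗3)_ij equals the minimum over all length-3 walks i = v_0 → v_1 → … → v_3 = j of Σ_t A[v_t][v_{t+1}]. For example, for (i, j) = (0, 1) we minimise over 4 possible intermediate vertex sequences; the minimum is 18, attained along the walk 0 → 1 → 0 → 1.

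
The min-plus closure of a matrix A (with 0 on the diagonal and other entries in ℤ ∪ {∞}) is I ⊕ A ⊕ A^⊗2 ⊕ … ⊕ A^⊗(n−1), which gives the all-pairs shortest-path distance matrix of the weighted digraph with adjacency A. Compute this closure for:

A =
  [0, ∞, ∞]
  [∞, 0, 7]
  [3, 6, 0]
Closure =
  [0, ∞, ∞]
  [10, 0, 7]
  [3, 6, 0]

This is the Floyd-Warshall all-pairs shortest-path computation. For each intermediate vertex k = 0, 1, …, 2, update dist[i][j] ← min(dist[i][j], dist[i][k] + dist[k][j]). The final matrix gives, for each (i, j), the minimum total weight of any directed path from i to j (possibly empty when i = j).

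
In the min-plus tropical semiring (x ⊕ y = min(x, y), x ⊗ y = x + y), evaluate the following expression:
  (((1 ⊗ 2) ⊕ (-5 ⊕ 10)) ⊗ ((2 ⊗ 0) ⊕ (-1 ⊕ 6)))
(((1 ⊗ 2) ⊕ (-5 ⊕ 10)) ⊗ ((2 ⊗ 0) ⊕ (-1 ⊕ 6))) = -6

Expand innermost to outermost. Recall ⊕ takes the minimum of its arguments and ⊗ takes their sum. Working out the expression (((1 ⊗ 2) ⊕ (-5 ⊕ 10)) ⊗ ((2 ⊗ 0) ⊕ (-1 ⊕ 6))) gives -6.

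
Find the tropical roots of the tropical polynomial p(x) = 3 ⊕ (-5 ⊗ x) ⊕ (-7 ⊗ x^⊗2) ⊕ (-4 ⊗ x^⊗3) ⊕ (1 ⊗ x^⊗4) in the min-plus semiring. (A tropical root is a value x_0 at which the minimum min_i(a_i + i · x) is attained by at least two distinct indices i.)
Roots: {-5, -3, 2, 8}

Each tropical root is a break point of the lower envelope of the lines y = a_i + i · x (there are 5 lines, with slopes 0, 1, ..., 4). Only the lines that attain the minimum somewhere contribute to roots; other lines are dominated. Here the surviving (envelope) indices are i = 4, i = 3, i = 2, i = 1, i = 0.
Intersections between consecutive envelope lines give the roots: for adjacent envelope indices i < j the intersection is x = (a_i − a_j) / (j − i). Reading off the sorted break points: {-5, -3, 2, 8}.
Verification: at each break x_0, at least two indices attain the minimum of min_i(a_i + i · x_0).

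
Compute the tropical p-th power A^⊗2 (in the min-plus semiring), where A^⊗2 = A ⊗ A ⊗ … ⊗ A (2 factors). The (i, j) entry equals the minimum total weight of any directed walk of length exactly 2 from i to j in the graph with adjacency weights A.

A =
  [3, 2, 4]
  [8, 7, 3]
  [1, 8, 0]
A^⊗2 =
  [5, 5, 4]
  [4, 10, 3]
  [1, 3, 0]

Each entry (A^⊗2)_ij equals the minimum over all length-2 walks i = v_0 → v_1 → … → v_2 = j of Σ_t A[v_t][v_{t+1}]. For example, for (i, j) = (0, 2) we minimise over 3 possible intermediate vertex sequences; the minimum is 4, attained along the walk 0 → 2 → 2.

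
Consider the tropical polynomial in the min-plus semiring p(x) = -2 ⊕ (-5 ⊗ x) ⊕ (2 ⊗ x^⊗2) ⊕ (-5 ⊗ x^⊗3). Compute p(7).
p(7) = -2

A tropical monomial a ⊗ x^⊗i evaluates to a + i · x. Evaluating each term at x = 7:
  Term 0 contributes -2 + 0 · 7 = -2
  Term 1 contributes -5 + 1 · 7 = 2
  Term 2 contributes 2 + 2 · 7 = 16
  Term 3 contributes -5 + 3 · 7 = 16
p(7) = ⊕ of these = min[-2, 2, 16, 16] = -2.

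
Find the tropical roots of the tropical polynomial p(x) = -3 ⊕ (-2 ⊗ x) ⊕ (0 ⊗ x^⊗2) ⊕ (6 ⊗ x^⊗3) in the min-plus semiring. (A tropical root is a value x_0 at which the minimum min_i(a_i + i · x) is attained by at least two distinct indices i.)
Roots: {-6, -2, -1}

Each tropical root is a break point of the lower envelope of the lines y = a_i + i · x (there are 4 lines, with slopes 0, 1, ..., 3). Only the lines that attain the minimum somewhere contribute to roots; other lines are dominated. Here the surviving (envelope) indices are i = 3, i = 2, i = 1, i = 0.
Intersections between consecutive envelope lines give the roots: for adjacent envelope indices i < j the intersection is x = (a_i − a_j) / (j − i). Reading off the sorted break points: {-6, -2, -1}.
Verification: at each break x_0, at least two indices attain the minimum of min_i(a_i + i · x_0).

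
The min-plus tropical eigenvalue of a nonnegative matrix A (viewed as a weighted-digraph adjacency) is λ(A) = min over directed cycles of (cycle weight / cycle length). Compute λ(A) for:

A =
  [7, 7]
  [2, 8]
λ(A) = 9/2

Enumerate directed cycles and compute their means (weight / length). Sample:
  cycle 0 → 0: weight = 7, length = 1, mean = 7/1 ≈ 7.000
  cycle 1 → 1: weight = 8, length = 1, mean = 8/1 ≈ 8.000
  cycle 0 → 1 → 0: weight = 9, length = 2, mean = 9/2 ≈ 4.500
  cycle 1 → 0 → 1: weight = 9, length = 2, mean = 9/2 ≈ 4.500
Minimum mean = 4.500, attained e.g. along the cycle 0 → 1 → 0 with weight 9 and length 2. So λ(A) = 9/2 = 9/2.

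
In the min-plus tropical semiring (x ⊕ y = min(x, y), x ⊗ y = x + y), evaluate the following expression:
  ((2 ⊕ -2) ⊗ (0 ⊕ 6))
((2 ⊕ -2) ⊗ (0 ⊕ 6)) = -2

Expand innermost to outermost. Recall ⊕ takes the minimum of its arguments and ⊗ takes their sum. Working out the expression ((2 ⊕ -2) ⊗ (0 ⊕ 6)) gives -2.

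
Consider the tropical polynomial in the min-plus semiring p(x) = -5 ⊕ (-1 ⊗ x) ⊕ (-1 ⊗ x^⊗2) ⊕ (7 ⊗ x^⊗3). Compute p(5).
p(5) = -5

A tropical monomial a ⊗ x^⊗i evaluates to a + i · x. Evaluating each term at x = 5:
  Term 0 contributes -5 + 0 · 5 = -5
  Term 1 contributes -1 + 1 · 5 = 4
  Term 2 contributes -1 + 2 · 5 = 9
  Term 3 contributes 7 + 3 · 5 = 22
p(5) = ⊕ of these = min[-5, 4, 9, 22] = -5.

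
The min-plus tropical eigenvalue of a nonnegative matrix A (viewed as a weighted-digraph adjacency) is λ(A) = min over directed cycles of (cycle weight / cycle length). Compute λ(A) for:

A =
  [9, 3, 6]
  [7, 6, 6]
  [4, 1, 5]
λ(A) = 7/2

Enumerate directed cycles and compute their means (weight / length). Sample:
  cycle 0 → 0: weight = 9, length = 1, mean = 9/1 ≈ 9.000
  cycle 1 → 1: weight = 6, length = 1, mean = 6/1 ≈ 6.000
  cycle 2 → 2: weight = 5, length = 1, mean = 5/1 ≈ 5.000
  cycle 0 → 1 → 0: weight = 10, length = 2, mean = 10/2 ≈ 5.000
  cycle 0 → 2 → 0: weight = 10, length = 2, mean = 10/2 ≈ 5.000
  cycle 1 → 0 → 1: weight = 10, length = 2, mean = 10/2 ≈ 5.000
Minimum mean = 3.500, attained e.g. along the cycle 1 → 2 → 1 with weight 7 and length 2. So λ(A) = 7/2 = 7/2.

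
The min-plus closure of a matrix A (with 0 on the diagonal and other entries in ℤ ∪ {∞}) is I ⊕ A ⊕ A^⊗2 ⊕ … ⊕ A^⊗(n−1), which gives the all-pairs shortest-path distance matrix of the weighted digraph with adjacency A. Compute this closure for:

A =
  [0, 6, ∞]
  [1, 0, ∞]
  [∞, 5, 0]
Closure =
  [0, 6, ∞]
  [1, 0, ∞]
  [6, 5, 0]

This is the Floyd-Warshall all-pairs shortest-path computation. For each intermediate vertex k = 0, 1, …, 2, update dist[i][j] ← min(dist[i][j], dist[i][k] + dist[k][j]). The final matrix gives, for each (i, j), the minimum total weight of any directed path from i to j (possibly empty when i = j).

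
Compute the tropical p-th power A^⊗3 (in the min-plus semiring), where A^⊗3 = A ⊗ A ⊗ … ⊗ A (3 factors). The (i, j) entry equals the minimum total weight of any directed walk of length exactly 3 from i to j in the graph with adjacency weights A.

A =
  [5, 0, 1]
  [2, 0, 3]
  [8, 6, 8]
A^⊗3 =
  [2, 0, 3]
  [2, 0, 3]
  [8, 6, 9]

Each entry (A^⊗3)_ij equals the minimum over all length-3 walks i = v_0 → v_1 → … → v_3 = j of Σ_t A[v_t][v_{t+1}]. For example, for (i, j) = (0, 2) we minimise over 9 possible intermediate vertex sequences; the minimum is 3, attained along the walk 0 → 1 → 0 → 2.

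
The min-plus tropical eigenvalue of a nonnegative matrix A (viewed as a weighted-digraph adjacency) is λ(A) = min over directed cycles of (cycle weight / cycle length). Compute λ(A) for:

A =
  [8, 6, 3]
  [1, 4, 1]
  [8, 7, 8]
λ(A) = 7/2

Enumerate directed cycles and compute their means (weight / length). Sample:
  cycle 0 → 0: weight = 8, length = 1, mean = 8/1 ≈ 8.000
  cycle 1 → 1: weight = 4, length = 1, mean = 4/1 ≈ 4.000
  cycle 2 → 2: weight = 8, length = 1, mean = 8/1 ≈ 8.000
  cycle 0 → 1 → 0: weight = 7, length = 2, mean = 7/2 ≈ 3.500
  cycle 0 → 2 → 0: weight = 11, length = 2, mean = 11/2 ≈ 5.500
  cycle 1 → 0 → 1: weight = 7, length = 2, mean = 7/2 ≈ 3.500
Minimum mean = 3.500, attained e.g. along the cycle 0 → 1 → 0 with weight 7 and length 2. So λ(A) = 7/2 = 7/2.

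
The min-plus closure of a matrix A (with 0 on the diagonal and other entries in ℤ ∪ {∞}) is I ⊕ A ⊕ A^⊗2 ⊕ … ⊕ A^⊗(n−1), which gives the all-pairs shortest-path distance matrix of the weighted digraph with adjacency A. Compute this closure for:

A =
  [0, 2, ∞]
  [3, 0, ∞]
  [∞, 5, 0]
Closure =
  [0, 2, ∞]
  [3, 0, ∞]
  [8, 5, 0]

This is the Floyd-Warshall all-pairs shortest-path computation. For each intermediate vertex k = 0, 1, …, 2, update dist[i][j] ← min(dist[i][j], dist[i][k] + dist[k][j]). The final matrix gives, for each (i, j), the minimum total weight of any directed path from i to j (possibly empty when i = j).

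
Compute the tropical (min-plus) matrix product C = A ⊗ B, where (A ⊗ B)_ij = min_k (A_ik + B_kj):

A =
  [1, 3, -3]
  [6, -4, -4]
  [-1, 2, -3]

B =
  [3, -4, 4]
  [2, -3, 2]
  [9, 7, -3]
A ⊗ B =
  [4, -3, -6]
  [-2, -7, -7]
  [2, -5, -6]

Apply the min-plus product entry-by-entry:
  C[0][0] = min over k of (A[0][0] + B[0][0] = 1 + 3 = 4, A[0][1] + B[1][0] = 3 + 2 = 5, A[0][2] + B[2][0] = -3 + 9 = 6) = 4 (attained at k = 0)
  C[0][1] = min over k of (A[0][0] + B[0][1] = 1 + -4 = -3, A[0][1] + B[1][1] = 3 + -3 = 0, A[0][2] + B[2][1] = -3 + 7 = 4) = -3 (attained at k = 0)
  C[0][2] = min over k of (A[0][0] + B[0][2] = 1 + 4 = 5, A[0][1] + B[1][2] = 3 + 2 = 5, A[0][2] + B[2][2] = -3 + -3 = -6) = -6 (attained at k = 2)
  C[1][0] = min over k of (A[1][0] + B[0][0] = 6 + 3 = 9, A[1][1] + B[1][0] = -4 + 2 = -2, A[1][2] + B[2][0] = -4 + 9 = 5) = -2 (attained at k = 1)
  C[1][1] = min over k of (A[1][0] + B[0][1] = 6 + -4 = 2, A[1][1] + B[1][1] = -4 + -3 = -7, A[1][2] + B[2][1] = -4 + 7 = 3) = -7 (attained at k = 1)
  C[1][2] = min over k of (A[1][0] + B[0][2] = 6 + 4 = 10, A[1][1] + B[1][2] = -4 + 2 = -2, A[1][2] + B[2][2] = -4 + -3 = -7) = -7 (attained at k = 2)
  C[2][0] = min over k of (A[2][0] + B[0][0] = -1 + 3 = 2, A[2][1] + B[1][0] = 2 + 2 = 4, A[2][2] + B[2][0] = -3 + 9 = 6) = 2 (attained at k = 0)
  C[2][1] = min over k of (A[2][0] + B[0][1] = -1 + -4 = -5, A[2][1] + B[1][1] = 2 + -3 = -1, A[2][2] + B[2][1] = -3 + 7 = 4) = -5 (attained at k = 0)
  C[2][2] = min over k of (A[2][0] + B[0][2] = -1 + 4 = 3, A[2][1] + B[1][2] = 2 + 2 = 4, A[2][2] + B[2][2] = -3 + -3 = -6) = -6 (attained at k = 2)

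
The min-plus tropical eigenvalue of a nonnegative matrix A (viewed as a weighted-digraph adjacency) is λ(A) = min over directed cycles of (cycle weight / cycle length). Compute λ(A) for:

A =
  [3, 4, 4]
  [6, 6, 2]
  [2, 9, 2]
λ(A) = 2

Enumerate directed cycles and compute their means (weight / length). Sample:
  cycle 0 → 0: weight = 3, length = 1, mean = 3/1 ≈ 3.000
  cycle 1 → 1: weight = 6, length = 1, mean = 6/1 ≈ 6.000
  cycle 2 → 2: weight = 2, length = 1, mean = 2/1 ≈ 2.000
  cycle 0 → 1 → 0: weight = 10, length = 2, mean = 10/2 ≈ 5.000
  cycle 0 → 2 → 0: weight = 6, length = 2, mean = 6/2 ≈ 3.000
  cycle 1 → 0 → 1: weight = 10, length = 2, mean = 10/2 ≈ 5.000
Minimum mean = 2.000, attained e.g. along the cycle 2 → 2 with weight 2 and length 1. So λ(A) = 2/1 = 2.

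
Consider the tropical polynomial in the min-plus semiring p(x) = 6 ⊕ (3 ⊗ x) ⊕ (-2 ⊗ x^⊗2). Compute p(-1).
p(-1) = -4

A tropical monomial a ⊗ x^⊗i evaluates to a + i · x. Evaluating each term at x = -1:
  Term 0 contributes 6 + 0 · -1 = 6
  Term 1 contributes 3 + 1 · -1 = 2
  Term 2 contributes -2 + 2 · -1 = -4
p(-1) = ⊕ of these = min[6, 2, -4] = -4.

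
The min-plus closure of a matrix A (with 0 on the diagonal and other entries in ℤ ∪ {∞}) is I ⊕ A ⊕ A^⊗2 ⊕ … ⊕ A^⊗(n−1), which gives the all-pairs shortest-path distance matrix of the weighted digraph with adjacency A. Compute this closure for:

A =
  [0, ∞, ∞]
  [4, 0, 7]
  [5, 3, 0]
Closure =
  [0, ∞, ∞]
  [4, 0, 7]
  [5, 3, 0]

This is the Floyd-Warshall all-pairs shortest-path computation. For each intermediate vertex k = 0, 1, …, 2, update dist[i][j] ← min(dist[i][j], dist[i][k] + dist[k][j]). The final matrix gives, for each (i, j), the minimum total weight of any directed path from i to j (possibly empty when i = j).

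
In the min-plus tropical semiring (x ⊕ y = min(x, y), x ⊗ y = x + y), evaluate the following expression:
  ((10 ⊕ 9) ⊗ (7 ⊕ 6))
((10 ⊕ 9) ⊗ (7 ⊕ 6)) = 15

Expand innermost to outermost. Recall ⊕ takes the minimum of its arguments and ⊗ takes their sum. Working out the expression ((10 ⊕ 9) ⊗ (7 ⊕ 6)) gives 15.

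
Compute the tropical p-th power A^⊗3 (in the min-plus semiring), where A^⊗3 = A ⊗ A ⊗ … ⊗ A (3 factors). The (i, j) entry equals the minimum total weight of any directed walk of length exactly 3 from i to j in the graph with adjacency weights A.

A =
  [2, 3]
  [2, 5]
A^⊗3 =
  [6, 7]
  [6, 7]

Each entry (A^⊗3)_ij equals the minimum over all length-3 walks i = v_0 → v_1 → … → v_3 = j of Σ_t A[v_t][v_{t+1}]. For example, for (i, j) = (0, 1) we minimise over 4 possible intermediate vertex sequences; the minimum is 7, attained along the walk 0 → 0 → 0 → 1.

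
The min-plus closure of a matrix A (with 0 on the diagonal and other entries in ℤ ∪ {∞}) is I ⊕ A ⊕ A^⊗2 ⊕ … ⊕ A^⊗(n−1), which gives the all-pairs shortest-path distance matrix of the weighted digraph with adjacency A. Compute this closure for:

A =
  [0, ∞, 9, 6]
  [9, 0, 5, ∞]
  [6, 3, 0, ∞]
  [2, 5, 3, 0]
Closure =
  [0, 11, 9, 6]
  [9, 0, 5, 15]
  [6, 3, 0, 12]
  [2, 5, 3, 0]

This is the Floyd-Warshall all-pairs shortest-path computation. For each intermediate vertex k = 0, 1, …, 3, update dist[i][j] ← min(dist[i][j], dist[i][k] + dist[k][j]). The final matrix gives, for each (i, j), the minimum total weight of any directed path from i to j (possibly empty when i = j).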